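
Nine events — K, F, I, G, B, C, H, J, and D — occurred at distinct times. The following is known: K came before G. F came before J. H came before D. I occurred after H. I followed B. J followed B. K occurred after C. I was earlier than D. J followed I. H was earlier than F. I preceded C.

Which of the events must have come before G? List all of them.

Directly stated before G: K.
B reaches G via B → I → C → K → G.
C reaches G via C → K → G.
H reaches G via H → I → C → K → G.
Likewise I reaches G by chaining the stated constraints.
No chain forces F (or any of the others) ahead of G.

B, C, H, I, K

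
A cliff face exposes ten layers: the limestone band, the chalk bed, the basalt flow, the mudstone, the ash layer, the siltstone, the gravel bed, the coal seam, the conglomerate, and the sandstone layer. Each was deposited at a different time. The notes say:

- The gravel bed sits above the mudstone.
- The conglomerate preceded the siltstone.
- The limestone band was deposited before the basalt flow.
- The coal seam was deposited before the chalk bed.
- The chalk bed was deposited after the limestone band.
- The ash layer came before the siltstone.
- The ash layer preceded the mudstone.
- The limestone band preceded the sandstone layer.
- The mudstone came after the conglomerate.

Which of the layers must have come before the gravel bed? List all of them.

the ash layer, the conglomerate, the mudstone

Directly stated before the gravel bed: the mudstone.
The ash layer reaches the gravel bed via the ash layer → the mudstone → the gravel bed.
The conglomerate reaches the gravel bed via the conglomerate → the mudstone → the gravel bed.
No chain forces the limestone band (or any of the others) ahead of the gravel bed.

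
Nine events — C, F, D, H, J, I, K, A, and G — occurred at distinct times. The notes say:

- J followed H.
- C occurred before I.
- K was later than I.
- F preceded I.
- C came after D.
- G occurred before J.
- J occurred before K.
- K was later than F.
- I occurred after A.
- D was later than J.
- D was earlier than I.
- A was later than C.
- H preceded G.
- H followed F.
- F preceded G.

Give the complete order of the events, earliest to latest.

The constraints fix every adjacent pair, so only one ordering works:
F → H → G → J → D → C → A → I → K.

F, H, G, J, D, C, A, I, K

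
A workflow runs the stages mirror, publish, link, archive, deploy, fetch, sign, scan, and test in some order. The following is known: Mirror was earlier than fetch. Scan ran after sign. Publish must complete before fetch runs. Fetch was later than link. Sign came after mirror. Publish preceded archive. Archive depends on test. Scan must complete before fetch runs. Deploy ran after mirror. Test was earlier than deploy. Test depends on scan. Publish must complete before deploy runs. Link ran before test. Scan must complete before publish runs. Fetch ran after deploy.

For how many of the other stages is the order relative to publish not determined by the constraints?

Forced before publish: mirror, scan, and sign; forced after publish: archive, deploy, and fetch.
That leaves link and test with no forced order relative to publish — 2.

2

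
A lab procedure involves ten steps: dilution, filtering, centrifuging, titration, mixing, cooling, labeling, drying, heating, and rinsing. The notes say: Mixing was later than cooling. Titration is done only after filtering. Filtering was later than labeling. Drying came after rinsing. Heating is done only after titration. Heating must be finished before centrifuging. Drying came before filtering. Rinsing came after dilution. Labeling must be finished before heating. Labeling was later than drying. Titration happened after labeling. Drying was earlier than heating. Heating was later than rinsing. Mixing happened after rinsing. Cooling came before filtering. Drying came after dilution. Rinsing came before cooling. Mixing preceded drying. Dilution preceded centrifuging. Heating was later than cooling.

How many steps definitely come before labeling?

Directly stated before labeling: drying.
Cooling reaches labeling via cooling → mixing → drying → labeling.
Dilution reaches labeling via dilution → drying → labeling.
Mixing reaches labeling via mixing → drying → labeling.
Likewise rinsing reaches labeling by chaining the stated constraints.
No chain forces heating (or any of the others) ahead of labeling.
That's cooling, dilution, drying, mixing, and rinsing — 5 in all.

5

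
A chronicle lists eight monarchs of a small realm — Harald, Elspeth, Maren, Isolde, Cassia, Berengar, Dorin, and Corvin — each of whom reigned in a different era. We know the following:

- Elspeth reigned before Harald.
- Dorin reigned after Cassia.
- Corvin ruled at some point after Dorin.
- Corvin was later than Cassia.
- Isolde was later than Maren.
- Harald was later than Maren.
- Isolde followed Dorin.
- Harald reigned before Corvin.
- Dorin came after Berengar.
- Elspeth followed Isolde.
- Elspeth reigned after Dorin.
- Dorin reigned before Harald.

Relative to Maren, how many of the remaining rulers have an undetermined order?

Forced after Maren: Corvin, Elspeth, Harald, and Isolde.
That leaves Berengar, Cassia, and Dorin with no forced order relative to Maren — 3.

3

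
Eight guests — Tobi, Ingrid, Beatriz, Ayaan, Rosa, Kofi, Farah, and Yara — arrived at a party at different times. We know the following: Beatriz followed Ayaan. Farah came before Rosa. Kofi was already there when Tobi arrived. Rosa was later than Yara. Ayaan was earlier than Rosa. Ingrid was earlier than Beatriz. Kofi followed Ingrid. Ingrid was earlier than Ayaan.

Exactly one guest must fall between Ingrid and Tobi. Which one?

Tracing the constraints gives Ingrid → Kofi → Tobi, so Kofi sits after Ingrid and before Tobi.
No other guest is forced both after Ingrid and before Tobi.

Kofi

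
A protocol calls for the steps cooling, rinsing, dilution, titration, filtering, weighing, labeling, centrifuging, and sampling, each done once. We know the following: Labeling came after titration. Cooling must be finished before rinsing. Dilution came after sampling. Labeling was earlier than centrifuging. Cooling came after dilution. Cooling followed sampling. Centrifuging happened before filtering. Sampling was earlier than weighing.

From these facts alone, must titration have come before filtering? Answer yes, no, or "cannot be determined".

Chain the constraints: titration → labeling → centrifuging → filtering. Each link is directly stated, so titration comes before filtering.

yes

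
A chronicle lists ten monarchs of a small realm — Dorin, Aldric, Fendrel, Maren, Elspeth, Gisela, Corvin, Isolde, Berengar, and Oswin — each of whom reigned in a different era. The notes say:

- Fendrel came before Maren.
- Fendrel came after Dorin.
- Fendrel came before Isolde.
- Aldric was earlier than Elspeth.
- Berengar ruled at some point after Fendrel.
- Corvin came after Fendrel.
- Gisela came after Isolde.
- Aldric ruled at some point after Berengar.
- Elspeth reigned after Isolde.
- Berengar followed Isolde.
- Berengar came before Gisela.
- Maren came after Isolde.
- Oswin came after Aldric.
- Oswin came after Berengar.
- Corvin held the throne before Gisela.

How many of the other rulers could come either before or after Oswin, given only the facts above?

4

Forced before Oswin: Aldric, Berengar, Dorin, Fendrel, and Isolde.
That leaves Corvin, Elspeth, Gisela, and Maren with no forced order relative to Oswin — 4.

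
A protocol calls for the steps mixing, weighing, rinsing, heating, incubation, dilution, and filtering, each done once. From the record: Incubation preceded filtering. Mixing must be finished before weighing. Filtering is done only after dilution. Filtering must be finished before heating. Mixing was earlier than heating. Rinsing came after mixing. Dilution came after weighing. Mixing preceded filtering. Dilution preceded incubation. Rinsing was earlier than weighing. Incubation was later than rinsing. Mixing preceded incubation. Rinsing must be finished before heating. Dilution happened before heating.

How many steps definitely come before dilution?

Directly stated before dilution: weighing.
Mixing reaches dilution via mixing → weighing → dilution.
Rinsing reaches dilution via rinsing → weighing → dilution.
That's mixing, rinsing, and weighing — 3 in all.

3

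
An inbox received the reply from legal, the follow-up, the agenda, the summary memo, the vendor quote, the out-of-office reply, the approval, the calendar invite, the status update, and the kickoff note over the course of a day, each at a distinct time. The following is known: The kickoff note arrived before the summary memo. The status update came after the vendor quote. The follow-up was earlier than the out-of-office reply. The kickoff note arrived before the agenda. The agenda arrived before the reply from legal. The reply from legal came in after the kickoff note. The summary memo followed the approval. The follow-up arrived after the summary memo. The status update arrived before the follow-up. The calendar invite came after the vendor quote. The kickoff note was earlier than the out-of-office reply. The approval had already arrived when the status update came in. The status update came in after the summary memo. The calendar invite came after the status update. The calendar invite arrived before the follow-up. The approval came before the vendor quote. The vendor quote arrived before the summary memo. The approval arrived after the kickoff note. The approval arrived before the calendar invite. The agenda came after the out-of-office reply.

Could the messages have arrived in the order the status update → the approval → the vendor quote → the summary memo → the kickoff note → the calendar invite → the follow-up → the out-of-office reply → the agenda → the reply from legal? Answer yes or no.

The constraints require the vendor quote before the status update, but in the proposed sequence the status update appears ahead of the vendor quote. That one violation is enough.

no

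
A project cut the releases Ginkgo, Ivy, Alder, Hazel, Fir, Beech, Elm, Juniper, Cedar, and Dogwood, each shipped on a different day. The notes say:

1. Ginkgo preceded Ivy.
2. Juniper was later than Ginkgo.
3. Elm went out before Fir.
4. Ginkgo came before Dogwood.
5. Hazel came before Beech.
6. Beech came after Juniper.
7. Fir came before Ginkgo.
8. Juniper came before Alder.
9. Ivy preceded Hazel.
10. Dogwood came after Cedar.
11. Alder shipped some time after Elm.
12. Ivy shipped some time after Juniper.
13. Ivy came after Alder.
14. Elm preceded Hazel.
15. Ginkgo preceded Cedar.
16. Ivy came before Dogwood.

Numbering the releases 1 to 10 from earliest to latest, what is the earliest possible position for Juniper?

Elm, Fir, and Ginkgo must all come before Juniper — 3 forced predecessors.
Nothing else is forced ahead of Juniper, so its earliest slot is position 3 + 1 = 4.

4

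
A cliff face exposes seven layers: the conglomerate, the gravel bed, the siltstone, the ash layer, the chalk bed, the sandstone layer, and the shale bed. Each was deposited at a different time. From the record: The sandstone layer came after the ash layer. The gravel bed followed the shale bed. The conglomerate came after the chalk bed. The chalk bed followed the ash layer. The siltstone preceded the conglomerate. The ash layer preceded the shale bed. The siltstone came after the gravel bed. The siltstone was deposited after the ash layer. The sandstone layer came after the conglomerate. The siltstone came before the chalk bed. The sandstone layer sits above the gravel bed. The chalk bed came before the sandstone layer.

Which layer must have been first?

the ash layer

The ash layer has a chain of constraints placing it before every other layer, so the ash layer must be first.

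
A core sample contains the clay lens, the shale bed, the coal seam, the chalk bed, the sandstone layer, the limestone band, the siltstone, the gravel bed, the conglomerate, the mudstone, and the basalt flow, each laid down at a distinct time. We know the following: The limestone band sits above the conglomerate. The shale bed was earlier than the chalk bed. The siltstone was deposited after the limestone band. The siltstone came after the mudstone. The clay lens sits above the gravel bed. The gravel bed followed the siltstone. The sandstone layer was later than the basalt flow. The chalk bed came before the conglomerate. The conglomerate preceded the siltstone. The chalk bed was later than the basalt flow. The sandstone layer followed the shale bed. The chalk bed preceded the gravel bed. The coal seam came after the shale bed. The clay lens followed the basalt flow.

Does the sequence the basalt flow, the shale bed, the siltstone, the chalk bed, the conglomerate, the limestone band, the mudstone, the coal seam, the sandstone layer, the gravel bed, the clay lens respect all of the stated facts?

no

The constraints require the conglomerate before the siltstone, but in the proposed sequence the siltstone appears ahead of the conglomerate. That one violation is enough.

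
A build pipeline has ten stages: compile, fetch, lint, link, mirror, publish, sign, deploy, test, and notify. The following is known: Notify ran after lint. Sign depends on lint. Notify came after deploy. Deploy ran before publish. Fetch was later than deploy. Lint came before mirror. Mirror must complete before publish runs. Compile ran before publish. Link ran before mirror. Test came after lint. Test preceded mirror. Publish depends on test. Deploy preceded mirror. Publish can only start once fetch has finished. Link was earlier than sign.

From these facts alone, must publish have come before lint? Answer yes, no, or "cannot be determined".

Tracing the constraints gives lint → test → publish, so lint must come before publish.
That means publish cannot be before lint.

no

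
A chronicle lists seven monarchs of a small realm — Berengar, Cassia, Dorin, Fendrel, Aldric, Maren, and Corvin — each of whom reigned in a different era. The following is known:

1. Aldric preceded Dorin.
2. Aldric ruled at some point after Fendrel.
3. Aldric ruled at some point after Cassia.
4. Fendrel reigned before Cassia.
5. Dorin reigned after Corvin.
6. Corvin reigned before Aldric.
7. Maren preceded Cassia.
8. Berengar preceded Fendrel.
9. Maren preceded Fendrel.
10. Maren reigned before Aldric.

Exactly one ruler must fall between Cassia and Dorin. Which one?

Aldric

Tracing the constraints gives Cassia → Aldric → Dorin, so Aldric sits after Cassia and before Dorin.
No other ruler is forced both after Cassia and before Dorin.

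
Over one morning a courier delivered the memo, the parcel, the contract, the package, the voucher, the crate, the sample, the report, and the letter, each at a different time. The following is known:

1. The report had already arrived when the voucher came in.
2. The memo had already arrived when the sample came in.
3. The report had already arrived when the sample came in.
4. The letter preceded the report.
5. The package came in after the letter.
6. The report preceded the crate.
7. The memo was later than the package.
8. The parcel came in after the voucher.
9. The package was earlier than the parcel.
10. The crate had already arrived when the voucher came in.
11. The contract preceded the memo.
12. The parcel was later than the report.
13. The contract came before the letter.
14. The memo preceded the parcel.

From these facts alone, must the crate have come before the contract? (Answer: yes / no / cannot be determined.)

Tracing the constraints gives the contract → the letter → the report → the crate, so the contract must come before the crate.
That means the crate cannot be before the contract.

no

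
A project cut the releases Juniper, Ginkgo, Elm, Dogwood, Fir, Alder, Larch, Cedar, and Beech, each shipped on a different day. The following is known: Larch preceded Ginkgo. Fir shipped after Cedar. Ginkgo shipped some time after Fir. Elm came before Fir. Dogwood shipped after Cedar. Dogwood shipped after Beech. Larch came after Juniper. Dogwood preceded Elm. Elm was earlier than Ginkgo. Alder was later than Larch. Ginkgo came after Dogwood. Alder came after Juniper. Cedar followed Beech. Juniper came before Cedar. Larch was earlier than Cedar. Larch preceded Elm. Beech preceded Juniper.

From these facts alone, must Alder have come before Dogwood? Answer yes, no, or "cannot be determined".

cannot be determined

No chain of stated constraints runs from Alder to Dogwood, and none runs from Dogwood to Alder either.
So the relative order of Alder and Dogwood is not fixed by the given facts.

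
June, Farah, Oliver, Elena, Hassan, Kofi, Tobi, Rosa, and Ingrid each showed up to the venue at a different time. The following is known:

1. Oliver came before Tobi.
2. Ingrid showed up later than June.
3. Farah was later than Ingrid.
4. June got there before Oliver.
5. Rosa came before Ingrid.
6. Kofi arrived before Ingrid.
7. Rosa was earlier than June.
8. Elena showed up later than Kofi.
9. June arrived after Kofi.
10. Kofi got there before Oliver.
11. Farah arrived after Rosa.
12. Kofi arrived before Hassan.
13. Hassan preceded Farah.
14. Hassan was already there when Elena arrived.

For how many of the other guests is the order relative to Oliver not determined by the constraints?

Forced before Oliver: June, Kofi, and Rosa; forced after Oliver: Tobi.
That leaves Elena, Farah, Hassan, and Ingrid with no forced order relative to Oliver — 4.

4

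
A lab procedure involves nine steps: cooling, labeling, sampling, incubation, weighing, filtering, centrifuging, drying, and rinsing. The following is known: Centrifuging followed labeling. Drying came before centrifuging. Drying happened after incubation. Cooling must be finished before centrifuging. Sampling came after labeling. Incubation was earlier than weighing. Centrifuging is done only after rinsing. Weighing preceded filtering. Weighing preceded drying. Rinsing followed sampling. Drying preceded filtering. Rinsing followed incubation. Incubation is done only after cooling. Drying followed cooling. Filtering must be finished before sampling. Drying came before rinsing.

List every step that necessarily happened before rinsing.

Directly stated before rinsing: drying, incubation, and sampling.
Cooling reaches rinsing via cooling → drying → rinsing.
Filtering reaches rinsing via filtering → sampling → rinsing.
Labeling reaches rinsing via labeling → sampling → rinsing.
Likewise weighing reaches rinsing by chaining the stated constraints.
No chain forces centrifuging ahead of rinsing.

cooling, drying, filtering, incubation, labeling, sampling, weighing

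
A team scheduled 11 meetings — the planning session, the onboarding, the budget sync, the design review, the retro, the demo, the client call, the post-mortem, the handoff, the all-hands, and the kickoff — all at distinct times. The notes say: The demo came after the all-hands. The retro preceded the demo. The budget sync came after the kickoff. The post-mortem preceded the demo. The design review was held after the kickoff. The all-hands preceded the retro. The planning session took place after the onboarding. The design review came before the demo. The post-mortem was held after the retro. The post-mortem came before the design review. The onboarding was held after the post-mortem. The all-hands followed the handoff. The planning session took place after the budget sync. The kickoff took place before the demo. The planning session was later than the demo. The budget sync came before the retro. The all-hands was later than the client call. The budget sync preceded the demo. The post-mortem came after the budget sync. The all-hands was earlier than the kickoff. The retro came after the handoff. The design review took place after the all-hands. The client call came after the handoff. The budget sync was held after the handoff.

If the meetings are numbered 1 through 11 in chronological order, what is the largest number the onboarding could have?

10

The onboarding must come before the planning session — 1 meeting forced after it.
Everything else can be placed before the onboarding in some valid order, so the onboarding can sit as late as position 11 − 1 = 10.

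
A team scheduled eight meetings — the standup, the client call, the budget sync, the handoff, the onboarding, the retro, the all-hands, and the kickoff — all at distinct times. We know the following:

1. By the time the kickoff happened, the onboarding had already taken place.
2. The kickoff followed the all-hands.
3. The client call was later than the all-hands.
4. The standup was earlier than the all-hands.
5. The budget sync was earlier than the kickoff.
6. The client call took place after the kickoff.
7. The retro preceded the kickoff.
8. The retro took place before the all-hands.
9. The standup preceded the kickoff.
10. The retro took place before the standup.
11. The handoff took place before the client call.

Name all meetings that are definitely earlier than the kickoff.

the all-hands, the budget sync, the onboarding, the retro, the standup

Directly stated before the kickoff: the all-hands, the budget sync, the onboarding, the retro, and the standup.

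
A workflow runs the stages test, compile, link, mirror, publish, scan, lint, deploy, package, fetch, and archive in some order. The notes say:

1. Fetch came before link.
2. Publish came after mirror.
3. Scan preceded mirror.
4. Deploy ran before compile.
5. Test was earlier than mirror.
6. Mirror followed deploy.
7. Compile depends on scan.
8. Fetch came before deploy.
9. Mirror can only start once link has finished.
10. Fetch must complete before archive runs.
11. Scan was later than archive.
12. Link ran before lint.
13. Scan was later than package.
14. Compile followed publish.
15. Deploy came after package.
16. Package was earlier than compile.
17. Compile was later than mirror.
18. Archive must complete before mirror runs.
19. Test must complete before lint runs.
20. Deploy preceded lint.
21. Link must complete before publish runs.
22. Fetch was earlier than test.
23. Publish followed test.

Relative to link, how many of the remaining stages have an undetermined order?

5

Forced before link: fetch; forced after link: compile, lint, mirror, and publish.
That leaves archive, deploy, package, scan, and test with no forced order relative to link — 5.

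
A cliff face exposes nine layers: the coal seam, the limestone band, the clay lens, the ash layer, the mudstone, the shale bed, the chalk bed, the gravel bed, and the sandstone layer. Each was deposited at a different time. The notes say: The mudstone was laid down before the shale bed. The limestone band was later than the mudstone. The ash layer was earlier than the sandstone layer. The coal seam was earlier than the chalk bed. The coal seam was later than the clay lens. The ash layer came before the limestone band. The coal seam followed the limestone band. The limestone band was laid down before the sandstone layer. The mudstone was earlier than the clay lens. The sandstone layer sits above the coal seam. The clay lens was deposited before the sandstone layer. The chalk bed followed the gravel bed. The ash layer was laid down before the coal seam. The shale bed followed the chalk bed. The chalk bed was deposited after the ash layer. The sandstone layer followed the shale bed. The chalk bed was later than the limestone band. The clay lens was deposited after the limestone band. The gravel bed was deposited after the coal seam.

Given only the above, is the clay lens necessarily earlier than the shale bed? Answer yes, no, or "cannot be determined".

yes

Chain the constraints: the clay lens → the coal seam → the chalk bed → the shale bed. Each link is directly stated, so the clay lens comes before the shale bed.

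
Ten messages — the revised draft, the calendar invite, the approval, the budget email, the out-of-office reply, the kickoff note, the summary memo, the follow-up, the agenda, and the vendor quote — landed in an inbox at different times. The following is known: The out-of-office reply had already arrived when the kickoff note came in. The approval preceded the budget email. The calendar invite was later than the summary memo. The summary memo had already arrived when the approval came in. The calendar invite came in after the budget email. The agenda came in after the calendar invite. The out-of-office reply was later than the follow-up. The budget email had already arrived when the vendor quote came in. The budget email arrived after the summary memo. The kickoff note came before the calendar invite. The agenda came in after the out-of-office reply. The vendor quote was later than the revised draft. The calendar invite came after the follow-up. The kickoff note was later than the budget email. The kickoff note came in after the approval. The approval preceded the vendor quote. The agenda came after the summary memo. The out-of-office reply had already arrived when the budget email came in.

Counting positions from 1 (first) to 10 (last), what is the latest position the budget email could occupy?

The budget email must come before the agenda, the calendar invite, the kickoff note, and the vendor quote — 4 messages forced after it.
Everything else can be placed before the budget email in some valid order, so the budget email can sit as late as position 10 − 4 = 6.

6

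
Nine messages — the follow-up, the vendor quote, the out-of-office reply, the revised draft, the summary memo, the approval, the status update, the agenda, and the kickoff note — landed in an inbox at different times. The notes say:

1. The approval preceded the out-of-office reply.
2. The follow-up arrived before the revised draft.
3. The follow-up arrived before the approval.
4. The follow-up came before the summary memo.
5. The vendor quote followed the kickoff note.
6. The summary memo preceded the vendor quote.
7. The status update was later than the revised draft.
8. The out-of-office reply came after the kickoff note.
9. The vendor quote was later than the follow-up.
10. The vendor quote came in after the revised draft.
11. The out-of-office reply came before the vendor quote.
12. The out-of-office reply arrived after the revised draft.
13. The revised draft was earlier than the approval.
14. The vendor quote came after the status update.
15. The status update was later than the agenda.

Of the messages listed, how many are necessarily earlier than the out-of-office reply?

4

Directly stated before the out-of-office reply: the approval, the kickoff note, and the revised draft.
The follow-up reaches the out-of-office reply via the follow-up → the approval → the out-of-office reply.
That's the approval, the follow-up, the kickoff note, and the revised draft — 4 in all.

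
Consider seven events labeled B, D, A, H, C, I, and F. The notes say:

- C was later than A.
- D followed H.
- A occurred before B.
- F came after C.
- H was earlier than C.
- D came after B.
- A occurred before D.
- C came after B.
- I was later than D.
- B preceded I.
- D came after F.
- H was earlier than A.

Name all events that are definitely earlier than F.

A, B, C, H

Directly stated before F: C.
A reaches F via A → C → F.
B reaches F via B → C → F.
H reaches F via H → C → F.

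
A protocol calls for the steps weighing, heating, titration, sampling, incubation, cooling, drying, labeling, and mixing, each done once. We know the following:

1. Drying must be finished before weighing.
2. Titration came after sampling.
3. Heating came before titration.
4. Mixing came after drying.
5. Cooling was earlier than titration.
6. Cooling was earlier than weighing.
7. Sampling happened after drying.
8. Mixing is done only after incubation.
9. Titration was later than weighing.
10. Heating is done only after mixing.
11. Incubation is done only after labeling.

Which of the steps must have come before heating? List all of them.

Directly stated before heating: mixing.
Drying reaches heating via drying → mixing → heating.
Incubation reaches heating via incubation → mixing → heating.
Labeling reaches heating via labeling → incubation → mixing → heating.

drying, incubation, labeling, mixing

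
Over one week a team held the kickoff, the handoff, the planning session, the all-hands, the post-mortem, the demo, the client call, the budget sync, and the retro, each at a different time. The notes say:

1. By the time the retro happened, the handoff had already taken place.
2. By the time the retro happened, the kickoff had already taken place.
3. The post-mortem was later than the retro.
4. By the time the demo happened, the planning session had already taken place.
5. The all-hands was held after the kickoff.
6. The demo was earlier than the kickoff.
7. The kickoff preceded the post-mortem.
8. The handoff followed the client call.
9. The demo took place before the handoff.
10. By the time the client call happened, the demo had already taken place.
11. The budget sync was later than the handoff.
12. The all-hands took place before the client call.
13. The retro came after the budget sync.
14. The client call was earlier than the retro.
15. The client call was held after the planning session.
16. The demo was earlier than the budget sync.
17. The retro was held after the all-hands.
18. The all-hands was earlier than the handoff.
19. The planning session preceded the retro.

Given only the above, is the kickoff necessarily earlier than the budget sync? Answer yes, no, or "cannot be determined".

yes

Chain the constraints: the kickoff → the all-hands → the handoff → the budget sync. Each link is directly stated, so the kickoff comes before the budget sync.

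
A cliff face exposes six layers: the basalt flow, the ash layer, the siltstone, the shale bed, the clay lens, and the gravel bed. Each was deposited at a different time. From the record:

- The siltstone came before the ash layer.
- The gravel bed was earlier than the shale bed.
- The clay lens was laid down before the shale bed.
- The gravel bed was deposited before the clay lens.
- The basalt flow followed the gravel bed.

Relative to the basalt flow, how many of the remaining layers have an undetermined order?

Forced before the basalt flow: the gravel bed.
That leaves the ash layer, the clay lens, the shale bed, and the siltstone with no forced order relative to the basalt flow — 4.

4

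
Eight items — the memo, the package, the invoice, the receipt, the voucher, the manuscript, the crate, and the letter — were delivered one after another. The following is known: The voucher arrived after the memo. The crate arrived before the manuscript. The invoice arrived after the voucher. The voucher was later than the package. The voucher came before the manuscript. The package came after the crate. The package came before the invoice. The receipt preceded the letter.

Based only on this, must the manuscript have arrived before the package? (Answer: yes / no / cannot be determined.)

Tracing the constraints gives the package → the voucher → the manuscript, so the package must come before the manuscript.
That means the manuscript cannot be before the package.

no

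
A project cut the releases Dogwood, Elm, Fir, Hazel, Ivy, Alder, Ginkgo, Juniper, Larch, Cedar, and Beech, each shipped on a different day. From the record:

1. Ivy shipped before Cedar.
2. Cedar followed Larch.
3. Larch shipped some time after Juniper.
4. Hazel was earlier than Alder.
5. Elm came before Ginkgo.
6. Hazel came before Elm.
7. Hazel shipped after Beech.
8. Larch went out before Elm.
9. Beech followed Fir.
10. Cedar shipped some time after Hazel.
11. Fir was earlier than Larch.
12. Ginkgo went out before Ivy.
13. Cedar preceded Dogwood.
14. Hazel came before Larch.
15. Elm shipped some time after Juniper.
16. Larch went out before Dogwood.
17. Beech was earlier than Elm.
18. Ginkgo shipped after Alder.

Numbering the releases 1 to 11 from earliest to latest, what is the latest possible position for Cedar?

Cedar must come before Dogwood — 1 release forced after it.
Everything else can be placed before Cedar in some valid order, so Cedar can sit as late as position 11 − 1 = 10.

10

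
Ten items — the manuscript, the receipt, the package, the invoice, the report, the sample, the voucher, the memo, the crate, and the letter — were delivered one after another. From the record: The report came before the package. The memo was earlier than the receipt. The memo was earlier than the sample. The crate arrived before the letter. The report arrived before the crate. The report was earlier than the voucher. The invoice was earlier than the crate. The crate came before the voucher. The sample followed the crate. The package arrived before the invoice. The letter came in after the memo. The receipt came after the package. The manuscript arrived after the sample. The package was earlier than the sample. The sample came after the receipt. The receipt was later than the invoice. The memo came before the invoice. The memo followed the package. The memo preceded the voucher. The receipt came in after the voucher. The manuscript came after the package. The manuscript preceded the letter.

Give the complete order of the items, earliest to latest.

the report, the package, the memo, the invoice, the crate, the voucher, the receipt, the sample, the manuscript, the letter

The constraints fix every adjacent pair, so only one ordering works:
the report → the package → the memo → the invoice → the crate → the voucher → the receipt → the sample → the manuscript → the letter.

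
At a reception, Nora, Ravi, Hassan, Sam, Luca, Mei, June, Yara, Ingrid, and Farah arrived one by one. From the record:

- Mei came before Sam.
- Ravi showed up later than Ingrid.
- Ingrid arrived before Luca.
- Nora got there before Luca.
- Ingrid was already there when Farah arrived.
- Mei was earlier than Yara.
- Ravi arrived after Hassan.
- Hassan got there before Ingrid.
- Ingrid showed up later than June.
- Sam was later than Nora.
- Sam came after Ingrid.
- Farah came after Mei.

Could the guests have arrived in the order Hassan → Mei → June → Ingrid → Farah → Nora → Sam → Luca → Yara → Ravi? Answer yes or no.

Check each stated constraint against the proposed order — e.g. Mei is ahead of Yara; Hassan is ahead of Ravi. Every pair is in the required order; nothing is violated.

yes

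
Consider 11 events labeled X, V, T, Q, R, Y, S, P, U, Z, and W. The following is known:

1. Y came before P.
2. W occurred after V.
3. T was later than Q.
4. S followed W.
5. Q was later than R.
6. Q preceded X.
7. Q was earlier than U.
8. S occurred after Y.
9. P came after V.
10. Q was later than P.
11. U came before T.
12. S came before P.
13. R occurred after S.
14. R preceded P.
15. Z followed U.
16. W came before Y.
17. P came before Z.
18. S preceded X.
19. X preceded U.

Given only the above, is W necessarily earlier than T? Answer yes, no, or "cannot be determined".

Chain the constraints: W → Y → P → Q → T. Each link is directly stated, so W comes before T.

yes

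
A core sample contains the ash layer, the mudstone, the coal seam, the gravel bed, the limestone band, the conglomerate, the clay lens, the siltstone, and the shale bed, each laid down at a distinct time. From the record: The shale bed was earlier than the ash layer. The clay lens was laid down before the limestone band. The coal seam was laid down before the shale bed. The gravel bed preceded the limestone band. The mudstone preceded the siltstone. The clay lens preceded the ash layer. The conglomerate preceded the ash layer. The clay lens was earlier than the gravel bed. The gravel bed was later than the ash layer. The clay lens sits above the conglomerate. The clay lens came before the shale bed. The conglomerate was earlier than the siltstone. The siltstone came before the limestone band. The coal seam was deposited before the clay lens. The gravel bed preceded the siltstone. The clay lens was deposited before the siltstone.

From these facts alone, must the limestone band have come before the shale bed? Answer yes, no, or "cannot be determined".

Tracing the constraints gives the shale bed → the ash layer → the gravel bed → the limestone band, so the shale bed must come before the limestone band.
That means the limestone band cannot be before the shale bed.

no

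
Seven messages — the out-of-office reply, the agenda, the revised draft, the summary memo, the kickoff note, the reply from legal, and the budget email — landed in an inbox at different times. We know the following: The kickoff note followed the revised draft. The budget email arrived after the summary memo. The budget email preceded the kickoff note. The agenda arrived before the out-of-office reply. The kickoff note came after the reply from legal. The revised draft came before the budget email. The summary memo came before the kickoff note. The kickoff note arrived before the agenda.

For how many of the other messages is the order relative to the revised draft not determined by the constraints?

Forced after the revised draft: the agenda, the budget email, the kickoff note, and the out-of-office reply.
That leaves the reply from legal and the summary memo with no forced order relative to the revised draft — 2.

2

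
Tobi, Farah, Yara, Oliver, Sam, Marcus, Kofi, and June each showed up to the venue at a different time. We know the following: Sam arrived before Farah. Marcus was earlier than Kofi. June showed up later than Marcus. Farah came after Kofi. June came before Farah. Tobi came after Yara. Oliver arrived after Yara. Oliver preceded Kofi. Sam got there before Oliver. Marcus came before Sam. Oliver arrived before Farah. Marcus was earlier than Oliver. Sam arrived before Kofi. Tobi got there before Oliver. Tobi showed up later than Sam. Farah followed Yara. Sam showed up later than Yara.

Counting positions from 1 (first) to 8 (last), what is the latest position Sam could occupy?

4

Sam must come before Farah, Kofi, Oliver, and Tobi — 4 guests forced after them.
Everything else can be placed before Sam in some valid order, so Sam can sit as late as position 8 − 4 = 4.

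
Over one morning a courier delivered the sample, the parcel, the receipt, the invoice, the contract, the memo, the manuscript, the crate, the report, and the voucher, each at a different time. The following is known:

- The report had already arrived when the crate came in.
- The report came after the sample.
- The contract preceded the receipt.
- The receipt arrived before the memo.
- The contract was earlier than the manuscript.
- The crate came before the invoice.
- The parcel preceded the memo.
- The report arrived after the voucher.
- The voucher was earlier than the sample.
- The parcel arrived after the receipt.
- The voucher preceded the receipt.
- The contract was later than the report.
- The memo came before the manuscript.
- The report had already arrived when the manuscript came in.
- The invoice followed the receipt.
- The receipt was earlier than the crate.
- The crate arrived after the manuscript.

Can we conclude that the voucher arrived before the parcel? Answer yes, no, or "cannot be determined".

Chain the constraints: the voucher → the receipt → the parcel. Each link is directly stated, so the voucher comes before the parcel.

yes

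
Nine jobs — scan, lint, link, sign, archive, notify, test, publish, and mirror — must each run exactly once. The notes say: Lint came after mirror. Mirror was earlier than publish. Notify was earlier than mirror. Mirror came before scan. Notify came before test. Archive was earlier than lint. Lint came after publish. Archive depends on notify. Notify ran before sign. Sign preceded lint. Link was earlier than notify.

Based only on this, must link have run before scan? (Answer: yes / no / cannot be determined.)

Chain the constraints: link → notify → mirror → scan. Each link is directly stated, so link comes before scan.

yes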